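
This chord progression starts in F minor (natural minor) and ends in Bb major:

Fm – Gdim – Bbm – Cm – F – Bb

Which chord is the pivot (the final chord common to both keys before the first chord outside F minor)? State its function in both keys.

Chords diatonic to F minor: Fm, Gdim, Ab, Bbm, Cm, Db, Eb.
Reading the progression, the first chord not in that set is F, so the modulation leaves F minor there.
The chord immediately before F is Cm, which is diatonic to both keys: v in F minor and ii in Bb major.

Cm — v in F minor, ii in Bb major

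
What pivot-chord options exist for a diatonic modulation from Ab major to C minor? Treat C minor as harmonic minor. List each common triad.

Ab, Cm, Fm

Triads in Ab major: Ab (I), Bbm (ii), Cm (iii), Db (IV), Eb (V), Fm (vi), Gdim (vii°).
Triads in C minor (harmonic minor): Cm (i), Ddim (ii°), Ebaug (III+), Fm (iv), G (V), Ab (VI), Bdim (vii°).
Shared triads with their functions: Ab (I in Ab major, VI in C minor); Cm (iii in Ab major, i in C minor); Fm (vi in Ab major, iv in C minor).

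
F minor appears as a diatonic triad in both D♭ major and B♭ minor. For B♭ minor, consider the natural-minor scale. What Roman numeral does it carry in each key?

The scale of D♭ major is D♭ E♭ F G♭ A♭ B♭ C; F is degree 3, and the triad built there (F-A♭-C) is minor, so it is iii.
The scale of B♭ minor (natural minor) is B♭ C D♭ E♭ F G♭ A♭; F is degree 5, and the triad built there (F-A♭-C) is minor, so it is v.

iii in D♭ major; v in B♭ minor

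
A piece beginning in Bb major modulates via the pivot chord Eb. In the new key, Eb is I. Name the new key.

The numeral I denotes a major triad on scale degree 1. With Eb on degree 1, the tonic of the new key is Eb.
Degree 1 carries a major triad in major keys, so the destination is Eb major.
Check: the diatonic triads of Eb major are Eb (I), Fm (ii), Gm (iii), Ab (IV), Bb (V), Cm (vi), Ddim (vii°) — Eb is indeed I.

Eb major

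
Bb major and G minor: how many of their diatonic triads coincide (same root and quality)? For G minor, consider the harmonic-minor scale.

4

Diatonic triads of Bb major: Bb major (I), C minor (ii), D minor (iii), Eb major (IV), F major (V), G minor (vi), A diminished (vii°).
Diatonic triads of G minor (harmonic minor): G minor (i), A diminished (ii°), Bb augmented (III+), C minor (iv), D major (V), Eb major (VI), F# diminished (vii°).
Matching root and quality in both lists: C minor, Eb major, G minor, A diminished.
That gives 4 common triads.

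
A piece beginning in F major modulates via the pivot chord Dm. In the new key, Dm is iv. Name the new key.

The numeral iv denotes a minor triad on scale degree 4. With D on degree 4, the tonic of the new key is A.
Degree 4 carries a minor triad in minor keys, so the destination is A minor.
Check: the diatonic triads of A minor (natural minor) are Am (i), Bdim (ii°), C (III), Dm (iv), Em (v), F (VI), G (VII) — Dm is indeed iv.

A minor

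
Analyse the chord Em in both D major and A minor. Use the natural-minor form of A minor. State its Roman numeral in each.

ii in D major; v in A minor

The scale of D major is D E F# G A B C#; E is degree 2, and the triad built there (E-G-B) is minor, so it is ii.
The scale of A minor (natural minor) is A B C D E F G; E is degree 5, and the triad built there (E-G-B) is minor, so it is v.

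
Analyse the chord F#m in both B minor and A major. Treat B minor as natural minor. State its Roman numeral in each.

v in B minor; vi in A major

The scale of B minor (natural minor) is B C# D E F# G A; F# is degree 5, and the triad built there (F#-A-C#) is minor, so it is v.
The scale of A major is A B C# D E F# G#; F# is degree 6, and the triad built there (F#-A-C#) is minor, so it is vi.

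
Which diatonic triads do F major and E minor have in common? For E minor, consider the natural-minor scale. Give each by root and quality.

Am, C

Triads in F major: F (I), Gm (ii), Am (iii), Bb (IV), C (V), Dm (vi), Edim (vii°).
Triads in E minor (natural minor): Em (i), F#dim (ii°), G (III), Am (iv), Bm (v), C (VI), D (VII).
Shared triads with their functions: Am (iii in F major, iv in E minor); C (V in F major, VI in E minor).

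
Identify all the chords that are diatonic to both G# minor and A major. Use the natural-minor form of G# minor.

Triads in G# minor (natural minor): G# minor (i), A# diminished (ii°), B major (III), C# minor (iv), D# minor (v), E major (VI), F# major (VII).
Triads in A major: A major (I), B minor (ii), C# minor (iii), D major (IV), E major (V), F# minor (vi), G# diminished (vii°).
Shared triads with their functions: C# minor (iv in G# minor, iii in A major); E major (VI in G# minor, V in A major).

C#m, E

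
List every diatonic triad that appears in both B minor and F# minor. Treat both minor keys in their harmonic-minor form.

Bm

Triads in B minor (harmonic minor): B minor (i), C# diminished (ii°), D augmented (III+), E minor (iv), F# major (V), G major (VI), A# diminished (vii°).
Triads in F# minor (harmonic minor): F# minor (i), G# diminished (ii°), A augmented (III+), B minor (iv), C# major (V), D major (VI), E# diminished (vii°).
Shared triads with their functions: B minor (i in B minor, iv in F# minor).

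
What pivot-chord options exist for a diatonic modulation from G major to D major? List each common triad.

G, Bm, D, Em

Triads in G major: G major (I), A minor (ii), B minor (iii), C major (IV), D major (V), E minor (vi), F♯ diminished (vii°).
Triads in D major: D major (I), E minor (ii), F♯ minor (iii), G major (IV), A major (V), B minor (vi), C♯ diminished (vii°).
Shared triads with their functions: G major (I in G major, IV in D major); B minor (iii in G major, vi in D major); D major (V in G major, I in D major); E minor (vi in G major, ii in D major).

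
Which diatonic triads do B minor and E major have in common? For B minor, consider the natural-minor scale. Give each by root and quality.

Triads in B minor (natural minor): B minor (i), C♯ diminished (ii°), D major (III), E minor (iv), F♯ minor (v), G major (VI), A major (VII).
Triads in E major: E major (I), F♯ minor (ii), G♯ minor (iii), A major (IV), B major (V), C♯ minor (vi), D♯ diminished (vii°).
Shared triads with their functions: F♯ minor (v in B minor, ii in E major); A major (VII in B minor, IV in E major).

F♯m, A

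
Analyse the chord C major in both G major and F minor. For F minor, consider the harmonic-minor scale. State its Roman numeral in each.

The scale of G major is G A B C D E F#; C is degree 4, and the triad built there (C-E-G) is major, so it is IV.
The scale of F minor (harmonic minor) is F G Ab Bb C Db E; C is degree 5, and the triad built there (C-E-G) is major, so it is V.

IV in G major; V in F minor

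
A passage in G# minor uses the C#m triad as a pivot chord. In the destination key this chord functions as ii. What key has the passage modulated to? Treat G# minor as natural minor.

The numeral ii denotes a minor triad on scale degree 2. With C# on degree 2, the tonic of the new key is B.
Degree 2 carries a minor triad in major keys, so the destination is B major.
Check: the diatonic triads of B major are B (I), C#m (ii), D#m (iii), E (IV), F# (V), G#m (vi), A#dim (vii°) — C#m is indeed ii.

B major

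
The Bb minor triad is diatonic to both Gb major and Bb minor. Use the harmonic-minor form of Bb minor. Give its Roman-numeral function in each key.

iii in Gb major; i in Bb minor

The scale of Gb major is Gb Ab Bb Cb Db Eb F; Bb is degree 3, and the triad built there (Bb-Db-F) is minor, so it is iii.
The scale of Bb minor (harmonic minor) is Bb C Db Eb F Gb A; Bb is degree 1, and the triad built there (Bb-Db-F) is minor, so it is i.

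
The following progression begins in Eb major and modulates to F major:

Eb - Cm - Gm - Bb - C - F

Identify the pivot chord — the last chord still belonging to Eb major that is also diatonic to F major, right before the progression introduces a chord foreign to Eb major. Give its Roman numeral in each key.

Chords diatonic to Eb major: Eb, Fm, Gm, Ab, Bb, Cm, Ddim.
Reading the progression, the first chord not in that set is C, so the modulation leaves Eb major there.
The chord immediately before C is Bb, which is diatonic to both keys: V in Eb major and IV in F major.

Bb — V in Eb major, IV in F major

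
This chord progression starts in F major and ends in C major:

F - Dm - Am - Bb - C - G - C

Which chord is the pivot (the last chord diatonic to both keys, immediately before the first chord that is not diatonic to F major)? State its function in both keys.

C — V in F major, I in C major

Chords diatonic to F major: F, Gm, Am, Bb, C, Dm, Edim.
Reading the progression, the first chord not in that set is G, so the modulation leaves F major there.
The chord immediately before G is C, which is diatonic to both keys: V in F major and I in C major.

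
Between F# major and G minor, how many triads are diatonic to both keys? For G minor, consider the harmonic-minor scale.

Diatonic triads of F# major: F# (I), G#m (ii), A#m (iii), B (IV), C# (V), D#m (vi), E#dim (vii°).
Diatonic triads of G minor (harmonic minor): Gm (i), Adim (ii°), Bbaug (III+), Cm (iv), D (V), Eb (VI), F#dim (vii°).
No triad has the same root and quality in both keys.

0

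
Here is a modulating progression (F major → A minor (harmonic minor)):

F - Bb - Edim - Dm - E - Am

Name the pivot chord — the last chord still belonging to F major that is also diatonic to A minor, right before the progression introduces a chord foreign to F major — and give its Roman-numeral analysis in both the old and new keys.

Chords diatonic to F major: F, Gm, Am, Bb, C, Dm, Edim.
Reading the progression, the first chord not in that set is E, so the modulation leaves F major there.
The chord immediately before E is Dm, which is diatonic to both keys: vi in F major and iv in A minor.

Dm — vi in F major, iv in A minor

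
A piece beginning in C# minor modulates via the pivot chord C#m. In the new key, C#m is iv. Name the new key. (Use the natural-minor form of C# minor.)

The numeral iv denotes a minor triad on scale degree 4. With C# on degree 4, the tonic of the new key is G#.
Degree 4 carries a minor triad in minor keys, so the destination is G# minor.
Check: the diatonic triads of G# minor (natural minor) are G#m (i), A#dim (ii°), B (III), C#m (iv), D#m (v), E (VI), F# (VII) — C#m is indeed iv.

G# minor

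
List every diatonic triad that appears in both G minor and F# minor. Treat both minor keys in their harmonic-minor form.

Triads in G minor (harmonic minor): Gm (i), Adim (ii°), Bbaug (III+), Cm (iv), D (V), Eb (VI), F#dim (vii°).
Triads in F# minor (harmonic minor): F#m (i), G#dim (ii°), Aaug (III+), Bm (iv), C# (V), D (VI), E#dim (vii°).
Shared triads with their functions: D (V in G minor, VI in F# minor).

D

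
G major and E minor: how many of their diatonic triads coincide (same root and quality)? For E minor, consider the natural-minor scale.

Diatonic triads of G major: G (I), Am (ii), Bm (iii), C (IV), D (V), Em (vi), F#dim (vii°).
Diatonic triads of E minor (natural minor): Em (i), F#dim (ii°), G (III), Am (iv), Bm (v), C (VI), D (VII).
Matching root and quality in both lists: G, Am, Bm, C, D, Em, F#dim.
That gives 7 common triads.

7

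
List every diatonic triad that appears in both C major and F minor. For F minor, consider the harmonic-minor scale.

Triads in C major: C (I), Dm (ii), Em (iii), F (IV), G (V), Am (vi), Bdim (vii°).
Triads in F minor (harmonic minor): Fm (i), Gdim (ii°), Abaug (III+), Bbm (iv), C (V), Db (VI), Edim (vii°).
Shared triads with their functions: C (I in C major, V in F minor).

C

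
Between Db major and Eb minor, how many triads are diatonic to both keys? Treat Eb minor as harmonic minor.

1

Diatonic triads of Db major: Db (I), Ebm (ii), Fm (iii), Gb (IV), Ab (V), Bbm (vi), Cdim (vii°).
Diatonic triads of Eb minor (harmonic minor): Ebm (i), Fdim (ii°), Gbaug (III+), Abm (iv), Bb (V), Cb (VI), Ddim (vii°).
Matching root and quality in both lists: Ebm.
That gives 1 common triad.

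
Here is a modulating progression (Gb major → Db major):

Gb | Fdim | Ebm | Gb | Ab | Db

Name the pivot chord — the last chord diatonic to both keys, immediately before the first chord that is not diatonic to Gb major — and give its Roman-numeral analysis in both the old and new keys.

Chords diatonic to Gb major: Gb, Abm, Bbm, Cb, Db, Ebm, Fdim.
Reading the progression, the first chord not in that set is Ab, so the modulation leaves Gb major there.
The chord immediately before Ab is Gb, which is diatonic to both keys: I in Gb major and IV in Db major.

Gb — I in Gb major, IV in Db major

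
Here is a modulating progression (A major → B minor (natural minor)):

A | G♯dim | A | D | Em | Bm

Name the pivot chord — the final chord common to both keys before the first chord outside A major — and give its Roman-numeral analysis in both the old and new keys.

D — IV in A major, III in B minor

Chords diatonic to A major: A, Bm, C♯m, D, E, F♯m, G♯dim.
Reading the progression, the first chord not in that set is Em, so the modulation leaves A major there.
The chord immediately before Em is D, which is diatonic to both keys: IV in A major and III in B minor.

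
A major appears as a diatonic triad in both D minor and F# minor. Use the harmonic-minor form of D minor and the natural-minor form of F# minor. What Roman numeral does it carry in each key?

V in D minor; III in F# minor

The scale of D minor (harmonic minor) is D E F G A Bb C#; A is degree 5, and the triad built there (A-C#-E) is major, so it is V.
The scale of F# minor (natural minor) is F# G# A B C# D E; A is degree 3, and the triad built there (A-C#-E) is major, so it is III.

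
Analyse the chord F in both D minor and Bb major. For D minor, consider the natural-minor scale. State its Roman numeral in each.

The scale of D minor (natural minor) is D E F G A Bb C; F is degree 3, and the triad built there (F-A-C) is major, so it is III.
The scale of Bb major is Bb C D Eb F G A; F is degree 5, and the triad built there (F-A-C) is major, so it is V.

III in D minor; V in Bb major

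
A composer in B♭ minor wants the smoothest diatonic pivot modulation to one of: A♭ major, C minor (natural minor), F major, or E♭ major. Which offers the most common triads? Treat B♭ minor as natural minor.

Triads of B♭ minor (natural minor): B♭ minor (i), C diminished (ii°), D♭ major (III), E♭ minor (iv), F minor (v), G♭ major (VI), A♭ major (VII).
A♭ major shares 4: B♭m, D♭, Fm, A♭.
C minor (natural minor) shares 2: Fm, A♭.
F major shares 0: none.
E♭ major shares 2: Fm, A♭.
The most common triads (4) are shared with A♭ major.

A♭ major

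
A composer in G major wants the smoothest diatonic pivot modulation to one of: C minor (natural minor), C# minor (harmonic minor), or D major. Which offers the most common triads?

D major

Triads of G major: G major (I), A minor (ii), B minor (iii), C major (IV), D major (V), E minor (vi), F# diminished (vii°).
C minor (natural minor) shares 0: none.
C# minor (harmonic minor) shares 0: none.
D major shares 4: G, Bm, D, Em.
The most common triads (4) are shared with D major.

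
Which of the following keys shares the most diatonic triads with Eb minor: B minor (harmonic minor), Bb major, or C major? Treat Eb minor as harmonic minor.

Triads of Eb minor (harmonic minor): Ebm (i), Fdim (ii°), Gbaug (III+), Abm (iv), Bb (V), Cb (VI), Ddim (vii°).
B minor (harmonic minor) shares 0: none.
Bb major shares 1: Bb.
C major shares 0: none.
The most common triads (1) are shared with Bb major.

Bb major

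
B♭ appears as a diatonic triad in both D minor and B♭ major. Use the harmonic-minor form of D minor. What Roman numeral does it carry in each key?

The scale of D minor (harmonic minor) is D E F G A B♭ C♯; B♭ is degree 6, and the triad built there (B♭-D-F) is major, so it is VI.
The scale of B♭ major is B♭ C D E♭ F G A; B♭ is degree 1, and the triad built there (B♭-D-F) is major, so it is I.

VI in D minor; I in B♭ major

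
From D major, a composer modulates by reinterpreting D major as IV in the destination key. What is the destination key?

A major

The numeral IV denotes a major triad on scale degree 4. With D on degree 4, the tonic of the new key is A.
Degree 4 carries a major triad in major keys, so the destination is A major.
Check: the diatonic triads of A major are A (I), Bm (ii), C♯m (iii), D (IV), E (V), F♯m (vi), G♯dim (vii°) — D major is indeed IV.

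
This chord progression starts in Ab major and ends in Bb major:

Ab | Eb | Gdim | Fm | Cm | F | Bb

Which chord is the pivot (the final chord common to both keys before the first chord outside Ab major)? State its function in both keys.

Cm — iii in Ab major, ii in Bb major

Chords diatonic to Ab major: Ab, Bbm, Cm, Db, Eb, Fm, Gdim.
Reading the progression, the first chord not in that set is F, so the modulation leaves Ab major there.
The chord immediately before F is Cm, which is diatonic to both keys: iii in Ab major and ii in Bb major.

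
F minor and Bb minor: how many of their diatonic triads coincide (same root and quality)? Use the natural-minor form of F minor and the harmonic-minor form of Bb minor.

1

Diatonic triads of F minor (natural minor): Fm (i), Gdim (ii°), Ab (III), Bbm (iv), Cm (v), Db (VI), Eb (VII).
Diatonic triads of Bb minor (harmonic minor): Bbm (i), Cdim (ii°), Dbaug (III+), Ebm (iv), F (V), Gb (VI), Adim (vii°).
Matching root and quality in both lists: Bbm.
That gives 1 common triad.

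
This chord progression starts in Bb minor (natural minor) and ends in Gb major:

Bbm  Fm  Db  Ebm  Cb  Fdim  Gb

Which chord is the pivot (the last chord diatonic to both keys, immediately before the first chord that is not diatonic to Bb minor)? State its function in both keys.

Ebm — iv in Bb minor, vi in Gb major

Chords diatonic to Bb minor: Bbm, Cdim, Db, Ebm, Fm, Gb, Ab.
Reading the progression, the first chord not in that set is Cb, so the modulation leaves Bb minor there.
The chord immediately before Cb is Ebm, which is diatonic to both keys: iv in Bb minor and vi in Gb major.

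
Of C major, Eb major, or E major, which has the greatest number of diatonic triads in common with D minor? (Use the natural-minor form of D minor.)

Triads of D minor (natural minor): Dm (i), Edim (ii°), F (III), Gm (iv), Am (v), Bb (VI), C (VII).
C major shares 4: Dm, F, Am, C.
Eb major shares 2: Gm, Bb.
E major shares 0: none.
The most common triads (4) are shared with C major.

C major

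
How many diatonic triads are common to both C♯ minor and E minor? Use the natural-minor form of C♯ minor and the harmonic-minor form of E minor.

2

Diatonic triads of C♯ minor (natural minor): C♯m (i), D♯dim (ii°), E (III), F♯m (iv), G♯m (v), A (VI), B (VII).
Diatonic triads of E minor (harmonic minor): Em (i), F♯dim (ii°), Gaug (III+), Am (iv), B (V), C (VI), D♯dim (vii°).
Matching root and quality in both lists: D♯dim, B.
That gives 2 common triads.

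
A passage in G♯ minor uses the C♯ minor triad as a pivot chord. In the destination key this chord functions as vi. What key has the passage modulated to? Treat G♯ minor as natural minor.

E major

The numeral vi denotes a minor triad on scale degree 6. With C♯ on degree 6, the tonic of the new key is E.
Degree 6 carries a minor triad in major keys, so the destination is E major.
Check: the diatonic triads of E major are E (I), F♯m (ii), G♯m (iii), A (IV), B (V), C♯m (vi), D♯dim (vii°) — C♯ minor is indeed vi.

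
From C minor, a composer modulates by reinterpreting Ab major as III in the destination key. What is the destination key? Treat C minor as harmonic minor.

F minor

The numeral III denotes a major triad on scale degree 3. With Ab on degree 3, the tonic of the new key is F.
Degree 3 carries a major triad in natural-minor keys, so the destination is F minor.
Check: the diatonic triads of F minor (natural minor) are Fm (i), Gdim (ii°), Ab (III), Bbm (iv), Cm (v), Db (VI), Eb (VII) — Ab major is indeed III.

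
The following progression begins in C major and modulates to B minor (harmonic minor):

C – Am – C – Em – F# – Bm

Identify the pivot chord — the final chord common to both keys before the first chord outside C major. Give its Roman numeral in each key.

Em — iii in C major, iv in B minor

Chords diatonic to C major: C, Dm, Em, F, G, Am, Bdim.
Reading the progression, the first chord not in that set is F#, so the modulation leaves C major there.
The chord immediately before F# is Em, which is diatonic to both keys: iii in C major and iv in B minor.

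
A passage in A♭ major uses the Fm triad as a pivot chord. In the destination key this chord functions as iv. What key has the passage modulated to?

C minor

The numeral iv denotes a minor triad on scale degree 4. With F on degree 4, the tonic of the new key is C.
Degree 4 carries a minor triad in minor keys, so the destination is C minor.
Check: the diatonic triads of C minor (natural minor) are Cm (i), Ddim (ii°), E♭ (III), Fm (iv), Gm (v), A♭ (VI), B♭ (VII) — Fm is indeed iv.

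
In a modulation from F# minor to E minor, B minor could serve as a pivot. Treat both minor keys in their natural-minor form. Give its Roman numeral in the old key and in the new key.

iv in F# minor; v in E minor

The scale of F# minor (natural minor) is F# G# A B C# D E; B is degree 4, and the triad built there (B-D-F#) is minor, so it is iv.
The scale of E minor (natural minor) is E F# G A B C D; B is degree 5, and the triad built there (B-D-F#) is minor, so it is v.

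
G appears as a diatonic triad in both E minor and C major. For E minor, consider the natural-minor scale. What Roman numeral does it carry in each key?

III in E minor; V in C major

The scale of E minor (natural minor) is E F# G A B C D; G is degree 3, and the triad built there (G-B-D) is major, so it is III.
The scale of C major is C D E F G A B; G is degree 5, and the triad built there (G-B-D) is major, so it is V.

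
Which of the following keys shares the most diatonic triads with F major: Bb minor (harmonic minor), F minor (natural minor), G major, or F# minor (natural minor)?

G major

Triads of F major: F (I), Gm (ii), Am (iii), Bb (IV), C (V), Dm (vi), Edim (vii°).
Bb minor (harmonic minor) shares 1: F.
F minor (natural minor) shares 0: none.
G major shares 2: Am, C.
F# minor (natural minor) shares 0: none.
The most common triads (2) are shared with G major.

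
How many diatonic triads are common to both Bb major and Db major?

0

Diatonic triads of Bb major: Bb (I), Cm (ii), Dm (iii), Eb (IV), F (V), Gm (vi), Adim (vii°).
Diatonic triads of Db major: Db (I), Ebm (ii), Fm (iii), Gb (IV), Ab (V), Bbm (vi), Cdim (vii°).
No triad has the same root and quality in both keys.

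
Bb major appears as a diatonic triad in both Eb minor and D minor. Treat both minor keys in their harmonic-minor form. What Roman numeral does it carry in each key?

The scale of Eb minor (harmonic minor) is Eb F Gb Ab Bb Cb D; Bb is degree 5, and the triad built there (Bb-D-F) is major, so it is V.
The scale of D minor (harmonic minor) is D E F G A Bb C#; Bb is degree 6, and the triad built there (Bb-D-F) is major, so it is VI.

V in Eb minor; VI in D minor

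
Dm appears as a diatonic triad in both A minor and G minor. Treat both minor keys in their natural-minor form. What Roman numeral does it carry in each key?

The scale of A minor (natural minor) is A B C D E F G; D is degree 4, and the triad built there (D-F-A) is minor, so it is iv.
The scale of G minor (natural minor) is G A Bb C D Eb F; D is degree 5, and the triad built there (D-F-A) is minor, so it is v.

iv in A minor; v in G minor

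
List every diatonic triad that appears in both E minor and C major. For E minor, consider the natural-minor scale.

Em, G, Am, C

Triads in E minor (natural minor): E minor (i), F# diminished (ii°), G major (III), A minor (iv), B minor (v), C major (VI), D major (VII).
Triads in C major: C major (I), D minor (ii), E minor (iii), F major (IV), G major (V), A minor (vi), B diminished (vii°).
Shared triads with their functions: E minor (i in E minor, iii in C major); G major (III in E minor, V in C major); A minor (iv in E minor, vi in C major); C major (VI in E minor, I in C major).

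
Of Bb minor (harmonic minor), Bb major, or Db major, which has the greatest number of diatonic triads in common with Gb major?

Triads of Gb major: Gb major (I), Ab minor (ii), Bb minor (iii), Cb major (IV), Db major (V), Eb minor (vi), F diminished (vii°).
Bb minor (harmonic minor) shares 3: Gb, Bbm, Ebm.
Bb major shares 0: none.
Db major shares 4: Gb, Bbm, Db, Ebm.
The most common triads (4) are shared with Db major.

Db major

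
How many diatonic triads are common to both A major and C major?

0

Diatonic triads of A major: A major (I), B minor (ii), C# minor (iii), D major (IV), E major (V), F# minor (vi), G# diminished (vii°).
Diatonic triads of C major: C major (I), D minor (ii), E minor (iii), F major (IV), G major (V), A minor (vi), B diminished (vii°).
No triad has the same root and quality in both keys.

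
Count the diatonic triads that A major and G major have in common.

2

Diatonic triads of A major: A (I), Bm (ii), C#m (iii), D (IV), E (V), F#m (vi), G#dim (vii°).
Diatonic triads of G major: G (I), Am (ii), Bm (iii), C (IV), D (V), Em (vi), F#dim (vii°).
Matching root and quality in both lists: Bm, D.
That gives 2 common triads.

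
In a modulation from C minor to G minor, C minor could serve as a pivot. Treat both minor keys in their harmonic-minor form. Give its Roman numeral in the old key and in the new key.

i in C minor; iv in G minor

The scale of C minor (harmonic minor) is C D Eb F G Ab B; C is degree 1, and the triad built there (C-Eb-G) is minor, so it is i.
The scale of G minor (harmonic minor) is G A Bb C D Eb F#; C is degree 4, and the triad built there (C-Eb-G) is minor, so it is iv.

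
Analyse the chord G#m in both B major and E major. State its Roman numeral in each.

vi in B major; iii in E major

The scale of B major is B C# D# E F# G# A#; G# is degree 6, and the triad built there (G#-B-D#) is minor, so it is vi.
The scale of E major is E F# G# A B C# D#; G# is degree 3, and the triad built there (G#-B-D#) is minor, so it is iii.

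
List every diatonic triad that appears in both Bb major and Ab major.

Triads in Bb major: Bb (I), Cm (ii), Dm (iii), Eb (IV), F (V), Gm (vi), Adim (vii°).
Triads in Ab major: Ab (I), Bbm (ii), Cm (iii), Db (IV), Eb (V), Fm (vi), Gdim (vii°).
Shared triads with their functions: Cm (ii in Bb major, iii in Ab major); Eb (IV in Bb major, V in Ab major).

Cm, Eb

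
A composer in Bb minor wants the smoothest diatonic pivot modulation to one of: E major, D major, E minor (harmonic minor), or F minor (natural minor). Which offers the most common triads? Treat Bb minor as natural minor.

F minor

Triads of Bb minor (natural minor): Bbm (i), Cdim (ii°), Db (III), Ebm (iv), Fm (v), Gb (VI), Ab (VII).
E major shares 0: none.
D major shares 0: none.
E minor (harmonic minor) shares 0: none.
F minor (natural minor) shares 4: Bbm, Db, Fm, Ab.
The most common triads (4) are shared with F minor.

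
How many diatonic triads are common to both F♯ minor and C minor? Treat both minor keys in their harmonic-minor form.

Diatonic triads of F♯ minor (harmonic minor): F♯m (i), G♯dim (ii°), Aaug (III+), Bm (iv), C♯ (V), D (VI), E♯dim (vii°).
Diatonic triads of C minor (harmonic minor): Cm (i), Ddim (ii°), E♭aug (III+), Fm (iv), G (V), A♭ (VI), Bdim (vii°).
No triad has the same root and quality in both keys.

0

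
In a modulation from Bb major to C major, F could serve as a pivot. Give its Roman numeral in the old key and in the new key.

The scale of Bb major is Bb C D Eb F G A; F is degree 5, and the triad built there (F-A-C) is major, so it is V.
The scale of C major is C D E F G A B; F is degree 4, and the triad built there (F-A-C) is major, so it is IV.

V in Bb major; IV in C major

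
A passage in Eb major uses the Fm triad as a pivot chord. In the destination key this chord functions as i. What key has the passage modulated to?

F minor

The numeral i denotes a minor triad on scale degree 1. With F on degree 1, the tonic of the new key is F.
Degree 1 carries a minor triad in minor keys, so the destination is F minor.
Check: the diatonic triads of F minor (natural minor) are Fm (i), Gdim (ii°), Ab (III), Bbm (iv), Cm (v), Db (VI), Eb (VII) — Fm is indeed i.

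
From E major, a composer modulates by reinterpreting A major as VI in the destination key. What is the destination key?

The numeral VI denotes a major triad on scale degree 6. With A on degree 6, the tonic of the new key is C#.
Degree 6 carries a major triad in minor keys, so the destination is C# minor.
Check: the diatonic triads of C# minor (natural minor) are C#m (i), D#dim (ii°), E (III), F#m (iv), G#m (v), A (VI), B (VII) — A major is indeed VI.

C# minor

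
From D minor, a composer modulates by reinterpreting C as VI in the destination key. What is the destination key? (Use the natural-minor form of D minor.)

E minor

The numeral VI denotes a major triad on scale degree 6. With C on degree 6, the tonic of the new key is E.
Degree 6 carries a major triad in minor keys, so the destination is E minor.
Check: the diatonic triads of E minor (natural minor) are Em (i), F#dim (ii°), G (III), Am (iv), Bm (v), C (VI), D (VII) — C is indeed VI.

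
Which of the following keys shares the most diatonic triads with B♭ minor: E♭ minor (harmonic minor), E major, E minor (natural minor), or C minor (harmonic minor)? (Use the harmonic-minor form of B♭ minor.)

E♭ minor

Triads of B♭ minor (harmonic minor): B♭ minor (i), C diminished (ii°), D♭ augmented (III+), E♭ minor (iv), F major (V), G♭ major (VI), A diminished (vii°).
E♭ minor (harmonic minor) shares 1: E♭m.
E major shares 0: none.
E minor (natural minor) shares 0: none.
C minor (harmonic minor) shares 0: none.
The most common triads (1) are shared with E♭ minor.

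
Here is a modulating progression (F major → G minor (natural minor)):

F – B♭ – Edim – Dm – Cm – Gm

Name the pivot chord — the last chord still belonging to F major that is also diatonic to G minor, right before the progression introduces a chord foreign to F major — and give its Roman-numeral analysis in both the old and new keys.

Chords diatonic to F major: F, Gm, Am, B♭, C, Dm, Edim.
Reading the progression, the first chord not in that set is Cm, so the modulation leaves F major there.
The chord immediately before Cm is Dm, which is diatonic to both keys: vi in F major and v in G minor.

Dm — vi in F major, v in G minor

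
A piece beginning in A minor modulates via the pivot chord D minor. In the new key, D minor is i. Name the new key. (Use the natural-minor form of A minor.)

The numeral i denotes a minor triad on scale degree 1. With D on degree 1, the tonic of the new key is D.
Degree 1 carries a minor triad in minor keys, so the destination is D minor.
Check: the diatonic triads of D minor (natural minor) are Dm (i), Edim (ii°), F (III), Gm (iv), Am (v), Bb (VI), C (VII) — D minor is indeed i.

D minor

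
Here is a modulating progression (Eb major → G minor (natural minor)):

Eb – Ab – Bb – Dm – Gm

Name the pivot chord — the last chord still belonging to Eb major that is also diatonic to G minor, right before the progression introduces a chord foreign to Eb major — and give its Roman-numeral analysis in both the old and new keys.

Bb — V in Eb major, III in G minor

Chords diatonic to Eb major: Eb, Fm, Gm, Ab, Bb, Cm, Ddim.
Reading the progression, the first chord not in that set is Dm, so the modulation leaves Eb major there.
The chord immediately before Dm is Bb, which is diatonic to both keys: V in Eb major and III in G minor.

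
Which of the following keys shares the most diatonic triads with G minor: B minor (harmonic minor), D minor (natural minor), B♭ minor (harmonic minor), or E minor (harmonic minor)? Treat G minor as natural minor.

D minor

Triads of G minor (natural minor): G minor (i), A diminished (ii°), B♭ major (III), C minor (iv), D minor (v), E♭ major (VI), F major (VII).
B minor (harmonic minor) shares 0: none.
D minor (natural minor) shares 4: Gm, B♭, Dm, F.
B♭ minor (harmonic minor) shares 2: Adim, F.
E minor (harmonic minor) shares 0: none.
The most common triads (4) are shared with D minor.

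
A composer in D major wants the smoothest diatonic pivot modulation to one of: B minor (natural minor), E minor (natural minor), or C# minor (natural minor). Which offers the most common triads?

B minor

Triads of D major: D major (I), E minor (ii), F# minor (iii), G major (IV), A major (V), B minor (vi), C# diminished (vii°).
B minor (natural minor) shares 7: D, Em, F#m, G, A, Bm, C#dim.
E minor (natural minor) shares 4: D, Em, G, Bm.
C# minor (natural minor) shares 2: F#m, A.
The most common triads (7) are shared with B minor.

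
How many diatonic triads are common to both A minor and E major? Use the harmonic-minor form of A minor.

Diatonic triads of A minor (harmonic minor): Am (i), Bdim (ii°), Caug (III+), Dm (iv), E (V), F (VI), G#dim (vii°).
Diatonic triads of E major: E (I), F#m (ii), G#m (iii), A (IV), B (V), C#m (vi), D#dim (vii°).
Matching root and quality in both lists: E.
That gives 1 common triad.

1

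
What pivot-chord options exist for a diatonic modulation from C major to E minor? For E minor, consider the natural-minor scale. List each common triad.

C, Em, G, Am

Triads in C major: C (I), Dm (ii), Em (iii), F (IV), G (V), Am (vi), Bdim (vii°).
Triads in E minor (natural minor): Em (i), F♯dim (ii°), G (III), Am (iv), Bm (v), C (VI), D (VII).
Shared triads with their functions: C (I in C major, VI in E minor); Em (iii in C major, i in E minor); G (V in C major, III in E minor); Am (vi in C major, iv in E minor).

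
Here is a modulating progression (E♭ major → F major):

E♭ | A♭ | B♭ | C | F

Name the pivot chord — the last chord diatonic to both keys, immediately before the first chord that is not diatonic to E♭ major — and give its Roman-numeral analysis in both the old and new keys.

B♭ — V in E♭ major, IV in F major

Chords diatonic to E♭ major: E♭, Fm, Gm, A♭, B♭, Cm, Ddim.
Reading the progression, the first chord not in that set is C, so the modulation leaves E♭ major there.
The chord immediately before C is B♭, which is diatonic to both keys: V in E♭ major and IV in F major.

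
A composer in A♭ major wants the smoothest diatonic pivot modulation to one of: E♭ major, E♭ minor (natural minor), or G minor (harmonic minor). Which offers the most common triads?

Triads of A♭ major: A♭ (I), B♭m (ii), Cm (iii), D♭ (IV), E♭ (V), Fm (vi), Gdim (vii°).
E♭ major shares 4: A♭, Cm, E♭, Fm.
E♭ minor (natural minor) shares 2: B♭m, D♭.
G minor (harmonic minor) shares 2: Cm, E♭.
The most common triads (4) are shared with E♭ major.

E♭ major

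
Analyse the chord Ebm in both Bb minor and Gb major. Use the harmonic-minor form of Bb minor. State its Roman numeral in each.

The scale of Bb minor (harmonic minor) is Bb C Db Eb F Gb A; Eb is degree 4, and the triad built there (Eb-Gb-Bb) is minor, so it is iv.
The scale of Gb major is Gb Ab Bb Cb Db Eb F; Eb is degree 6, and the triad built there (Eb-Gb-Bb) is minor, so it is vi.

iv in Bb minor; vi in Gb major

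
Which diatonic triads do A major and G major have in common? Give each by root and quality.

Bm, D

Triads in A major: A (I), Bm (ii), C#m (iii), D (IV), E (V), F#m (vi), G#dim (vii°).
Triads in G major: G (I), Am (ii), Bm (iii), C (IV), D (V), Em (vi), F#dim (vii°).
Shared triads with their functions: Bm (ii in A major, iii in G major); D (IV in A major, V in G major).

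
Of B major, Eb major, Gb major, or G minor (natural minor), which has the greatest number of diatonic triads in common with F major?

G minor

Triads of F major: F major (I), G minor (ii), A minor (iii), Bb major (IV), C major (V), D minor (vi), E diminished (vii°).
B major shares 0: none.
Eb major shares 2: Gm, Bb.
Gb major shares 0: none.
G minor (natural minor) shares 4: F, Gm, Bb, Dm.
The most common triads (4) are shared with G minor.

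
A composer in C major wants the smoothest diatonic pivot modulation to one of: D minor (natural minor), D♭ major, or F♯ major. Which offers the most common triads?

Triads of C major: C (I), Dm (ii), Em (iii), F (IV), G (V), Am (vi), Bdim (vii°).
D minor (natural minor) shares 4: C, Dm, F, Am.
D♭ major shares 0: none.
F♯ major shares 0: none.
The most common triads (4) are shared with D minor.

D minor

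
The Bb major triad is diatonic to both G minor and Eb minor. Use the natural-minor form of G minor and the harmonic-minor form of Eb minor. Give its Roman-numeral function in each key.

III in G minor; V in Eb minor

The scale of G minor (natural minor) is G A Bb C D Eb F; Bb is degree 3, and the triad built there (Bb-D-F) is major, so it is III.
The scale of Eb minor (harmonic minor) is Eb F Gb Ab Bb Cb D; Bb is degree 5, and the triad built there (Bb-D-F) is major, so it is V.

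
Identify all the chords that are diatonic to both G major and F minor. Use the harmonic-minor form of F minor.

Triads in G major: G (I), Am (ii), Bm (iii), C (IV), D (V), Em (vi), F#dim (vii°).
Triads in F minor (harmonic minor): Fm (i), Gdim (ii°), Abaug (III+), Bbm (iv), C (V), Db (VI), Edim (vii°).
Shared triads with their functions: C (IV in G major, V in F minor).

C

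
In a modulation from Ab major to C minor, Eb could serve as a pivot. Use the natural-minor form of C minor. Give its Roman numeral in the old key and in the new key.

The scale of Ab major is Ab Bb C Db Eb F G; Eb is degree 5, and the triad built there (Eb-G-Bb) is major, so it is V.
The scale of C minor (natural minor) is C D Eb F G Ab Bb; Eb is degree 3, and the triad built there (Eb-G-Bb) is major, so it is III.

V in Ab major; III in C minor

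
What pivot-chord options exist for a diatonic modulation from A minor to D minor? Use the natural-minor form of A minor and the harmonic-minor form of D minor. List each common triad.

Dm

Triads in A minor (natural minor): Am (i), Bdim (ii°), C (III), Dm (iv), Em (v), F (VI), G (VII).
Triads in D minor (harmonic minor): Dm (i), Edim (ii°), Faug (III+), Gm (iv), A (V), Bb (VI), C#dim (vii°).
Shared triads with their functions: Dm (iv in A minor, i in D minor).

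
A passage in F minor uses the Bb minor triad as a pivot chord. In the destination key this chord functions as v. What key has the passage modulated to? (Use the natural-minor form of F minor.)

The numeral v denotes a minor triad on scale degree 5. With Bb on degree 5, the tonic of the new key is Eb.
Degree 5 carries a minor triad in natural-minor keys, so the destination is Eb minor.
Check: the diatonic triads of Eb minor (natural minor) are Ebm (i), Fdim (ii°), Gb (III), Abm (iv), Bbm (v), Cb (VI), Db (VII) — Bb minor is indeed v.

Eb minor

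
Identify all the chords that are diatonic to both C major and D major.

Em, G

Triads in C major: C major (I), D minor (ii), E minor (iii), F major (IV), G major (V), A minor (vi), B diminished (vii°).
Triads in D major: D major (I), E minor (ii), F# minor (iii), G major (IV), A major (V), B minor (vi), C# diminished (vii°).
Shared triads with their functions: E minor (iii in C major, ii in D major); G major (V in C major, IV in D major).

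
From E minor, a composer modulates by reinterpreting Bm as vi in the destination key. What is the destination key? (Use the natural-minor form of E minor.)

The numeral vi denotes a minor triad on scale degree 6. With B on degree 6, the tonic of the new key is D.
Degree 6 carries a minor triad in major keys, so the destination is D major.
Check: the diatonic triads of D major are D (I), Em (ii), F#m (iii), G (IV), A (V), Bm (vi), C#dim (vii°) — Bm is indeed vi.

D major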